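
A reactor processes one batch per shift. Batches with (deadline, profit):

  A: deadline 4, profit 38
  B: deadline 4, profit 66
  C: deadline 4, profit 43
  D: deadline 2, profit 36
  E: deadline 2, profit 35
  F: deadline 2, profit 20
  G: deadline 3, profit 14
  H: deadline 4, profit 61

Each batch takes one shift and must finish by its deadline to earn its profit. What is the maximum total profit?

208

By profit: B(d4,66), H(d4,61), C(d4,43), A(d4,38), D(d2,36), E(d2,35), F(d2,20), G(d3,14)
B→slot 4; H→slot 3; C→slot 2; A→slot 1; D skipped; E skipped; F skipped; G skipped.
Profit = 38 + 43 + 61 + 66 = 208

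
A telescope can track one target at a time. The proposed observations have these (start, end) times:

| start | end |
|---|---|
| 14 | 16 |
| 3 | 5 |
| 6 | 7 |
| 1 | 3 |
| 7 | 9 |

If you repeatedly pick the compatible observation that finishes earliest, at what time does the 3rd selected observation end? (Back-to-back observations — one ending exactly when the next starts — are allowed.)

Sort by end time and greedily take each interval whose start is ≥ the last chosen end.
Sorted by end: (1,3)  (3,5)  (6,7)  (7,9)  (14,16)
take (1,3); take (3,5); take (6,7); take (7,9); take (14,16).
Selected: (1,3) (3,5) (6,7) (7,9) (14,16)

7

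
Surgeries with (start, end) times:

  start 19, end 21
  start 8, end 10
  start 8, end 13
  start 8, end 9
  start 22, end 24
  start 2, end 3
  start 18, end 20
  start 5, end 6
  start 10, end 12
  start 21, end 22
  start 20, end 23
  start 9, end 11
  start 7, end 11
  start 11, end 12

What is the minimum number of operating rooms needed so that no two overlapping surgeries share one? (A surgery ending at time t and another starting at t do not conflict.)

Events (time:±→running): 2:+→1 3:-→0 5:+→1 6:-→0 7:+→1 8:+→2 8:+→3 8:+→4 … peak 4.

4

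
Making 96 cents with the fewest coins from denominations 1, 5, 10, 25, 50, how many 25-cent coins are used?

1

96 − 1×50→46 − 1×25→21 − 2×10→1 − 1×1→0
Count of 25: 1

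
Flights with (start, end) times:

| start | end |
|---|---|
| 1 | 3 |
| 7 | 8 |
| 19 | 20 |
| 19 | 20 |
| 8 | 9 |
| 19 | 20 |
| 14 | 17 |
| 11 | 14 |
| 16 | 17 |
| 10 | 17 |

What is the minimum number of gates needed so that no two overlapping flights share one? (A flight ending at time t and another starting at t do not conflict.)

3

The answer is the maximum number of intervals overlapping at any instant.
Events (time:±→running): 1:+→1 3:-→0 7:+→1 8:-→0 8:+→1 9:-→0 10:+→1 11:+→2 14:-→1 14:+→2 16:+→3 … peak 3.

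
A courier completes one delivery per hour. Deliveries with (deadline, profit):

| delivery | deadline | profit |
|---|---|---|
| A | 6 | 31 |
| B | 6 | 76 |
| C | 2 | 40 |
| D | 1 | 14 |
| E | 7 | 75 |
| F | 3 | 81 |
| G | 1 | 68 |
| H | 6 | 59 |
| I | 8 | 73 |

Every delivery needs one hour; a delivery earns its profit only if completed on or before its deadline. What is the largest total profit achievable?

Sort by profit descending; place each in the latest free slot ≤ its deadline.
Profit order: F=81 B=76 E=75 I=73 G=68 H=59 C=40 A=31 D=14
Assign: F→slot 3, B→slot 6, E→slot 7, I→slot 8, G→slot 1, H→slot 5, C→slot 2, A→slot 4, D skipped.
Slots: [1:G] [2:C] [3:F] [4:A] [5:H] [6:B] [7:E] [8:I]
Profit = 68 + 40 + 81 + 31 + 59 + 76 + 75 + 73 = 503

503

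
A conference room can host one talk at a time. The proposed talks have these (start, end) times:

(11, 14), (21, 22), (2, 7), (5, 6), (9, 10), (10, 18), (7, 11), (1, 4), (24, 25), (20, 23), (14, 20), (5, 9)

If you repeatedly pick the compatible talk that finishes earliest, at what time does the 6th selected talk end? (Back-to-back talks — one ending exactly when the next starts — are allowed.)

22

Sort by end time and greedily take each interval whose start is ≥ the last chosen end.
Sorted by end: (1,4)  (5,6)  (2,7)  (5,9)  (9,10)  (7,11)  (11,14)  (10,18)  (14,20)  (21,22)  (20,23)  (24,25)
take (1,4); take (5,6); take (9,10); take (11,14); take (14,20); take (21,22); take (24,25).
Selected: (1,4) (5,6) (9,10) (11,14) (14,20) (21,22) (24,25)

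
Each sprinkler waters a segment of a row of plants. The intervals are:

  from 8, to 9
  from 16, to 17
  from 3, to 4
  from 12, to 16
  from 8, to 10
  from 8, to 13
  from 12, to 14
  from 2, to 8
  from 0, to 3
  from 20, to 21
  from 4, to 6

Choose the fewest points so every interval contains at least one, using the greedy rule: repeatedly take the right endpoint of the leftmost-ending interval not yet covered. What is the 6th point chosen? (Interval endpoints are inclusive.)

21

Process intervals by earliest right end; each time one isn't hit yet, stab at its right endpoint.
By right end: [0,3]  [3,4]  [4,6]  [2,8]  [8,9]  [8,10]  [8,13]  [12,14]  [12,16]  [16,17]  [20,21]
[0,3] uncovered → point at 3; [4,6] uncovered → point at 6; [8,9] uncovered → point at 9; [12,14] uncovered → point at 14; [16,17] uncovered → point at 17; [20,21] uncovered → point at 21.
Points: 3, 6, 9, 14, 17, 21 (6 total).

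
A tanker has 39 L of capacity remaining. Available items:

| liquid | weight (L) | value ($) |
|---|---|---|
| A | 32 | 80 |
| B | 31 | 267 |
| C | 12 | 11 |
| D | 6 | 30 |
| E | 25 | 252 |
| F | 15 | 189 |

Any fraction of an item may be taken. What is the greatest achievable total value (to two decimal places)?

430.92

Greedy by value/weight ratio, highest first.
Ratios (sorted): F 12.60, E 10.08, B 8.61, D 5.00, A 2.50, C 0.92
take F (15 @ 189); take 24/25 of E → 241.92. Capacity used 39/39.
Total value = 430.92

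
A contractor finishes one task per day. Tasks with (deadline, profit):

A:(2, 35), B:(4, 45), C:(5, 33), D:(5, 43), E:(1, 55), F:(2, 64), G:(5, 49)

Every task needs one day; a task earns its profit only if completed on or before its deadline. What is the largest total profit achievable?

256

Take jobs in profit order; each goes to the latest open slot no later than its deadline.
By profit: F(d2,64), E(d1,55), G(d5,49), B(d4,45), D(d5,43), A(d2,35), C(d5,33)
F→slot 2; E→slot 1; G→slot 5; B→slot 4; D→slot 3; A skipped; C skipped.
Profit = 55 + 64 + 43 + 45 + 49 = 256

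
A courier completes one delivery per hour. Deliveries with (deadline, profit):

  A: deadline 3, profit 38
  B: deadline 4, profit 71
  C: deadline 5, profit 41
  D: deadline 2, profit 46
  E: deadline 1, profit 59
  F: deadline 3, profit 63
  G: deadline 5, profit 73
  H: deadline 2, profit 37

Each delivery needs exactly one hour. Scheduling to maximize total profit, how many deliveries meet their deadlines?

Take jobs in profit order; each goes to the latest open slot no later than its deadline.
Profit order: G=73 B=71 F=63 E=59 D=46 C=41 A=38 H=37
Assign: G→slot 5, B→slot 4, F→slot 3, E→slot 1, D→slot 2, C skipped, A skipped, H skipped.
Slots: [1:E] [2:D] [3:F] [4:B] [5:G]
5 of 8 scheduled.

5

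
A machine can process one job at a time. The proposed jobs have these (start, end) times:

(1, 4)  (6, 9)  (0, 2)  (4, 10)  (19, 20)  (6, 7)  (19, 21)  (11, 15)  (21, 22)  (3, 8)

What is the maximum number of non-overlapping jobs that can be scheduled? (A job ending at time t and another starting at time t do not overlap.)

5

By end time: (0,2), (1,4), (6,7), (3,8), (6,9), (4,10), (11,15), (19,20), (19,21), (21,22).
Pick (0,2); next start ≥ 2 → (6,7); next start ≥ 7 → (11,15); next start ≥ 15 → (19,20); next start ≥ 20 → (21,22).
Selected 5 jobs.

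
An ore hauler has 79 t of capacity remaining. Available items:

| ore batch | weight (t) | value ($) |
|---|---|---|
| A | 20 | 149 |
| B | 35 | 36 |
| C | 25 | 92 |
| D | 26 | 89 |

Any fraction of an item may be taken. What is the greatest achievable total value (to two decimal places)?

338.23

Order: A (149/20=7.45) > C (92/25=3.68) > D (89/26=3.42) > B (36/35=1.03)
Fill: take A (20 @ 149) → take C (25 @ 92) → take D (26 @ 89) → take 8/35 of B → 8.23; 79/79 used.
Total value = 338.23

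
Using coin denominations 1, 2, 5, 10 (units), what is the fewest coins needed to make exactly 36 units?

5

36 = 3×10 + 1×5 + 1×1
Total coins = 3 + 1 + 1 = 5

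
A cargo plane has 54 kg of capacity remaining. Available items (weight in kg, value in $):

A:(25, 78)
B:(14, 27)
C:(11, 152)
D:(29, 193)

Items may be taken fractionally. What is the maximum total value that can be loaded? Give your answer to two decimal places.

Order: C (152/11=13.82) > D (193/29=6.66) > A (78/25=3.12) > B (27/14=1.93)
Fill: take C (11 @ 152) → take D (29 @ 193) → take 14/25 of A → 43.68; 54/54 used.
Total value = 388.68

388.68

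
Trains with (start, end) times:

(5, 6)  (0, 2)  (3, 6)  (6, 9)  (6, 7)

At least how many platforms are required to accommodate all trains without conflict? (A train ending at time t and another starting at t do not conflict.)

2

The answer is the maximum number of intervals overlapping at any instant.
Events (time:±→running): 0:+→1 2:-→0 3:+→1 5:+→2 … peak 2.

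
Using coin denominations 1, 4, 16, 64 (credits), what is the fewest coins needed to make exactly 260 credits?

5

Greedy: take as many of the largest coin as possible, then repeat with the remainder.
260 = 4×64 + 1×4
Total coins = 4 + 1 = 5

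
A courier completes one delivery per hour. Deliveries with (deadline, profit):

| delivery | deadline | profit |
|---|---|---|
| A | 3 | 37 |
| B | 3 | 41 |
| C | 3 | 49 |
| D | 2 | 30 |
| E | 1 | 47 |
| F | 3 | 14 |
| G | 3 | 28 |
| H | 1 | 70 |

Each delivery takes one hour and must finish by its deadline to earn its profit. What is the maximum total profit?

160

Take jobs in profit order; each goes to the latest open slot no later than its deadline.
By profit: H(d1,70), C(d3,49), E(d1,47), B(d3,41), A(d3,37), D(d2,30), G(d3,28), F(d3,14)
H→slot 1; C→slot 3; E skipped; B→slot 2; A skipped; D skipped; G skipped; F skipped.
Profit = 70 + 41 + 49 = 160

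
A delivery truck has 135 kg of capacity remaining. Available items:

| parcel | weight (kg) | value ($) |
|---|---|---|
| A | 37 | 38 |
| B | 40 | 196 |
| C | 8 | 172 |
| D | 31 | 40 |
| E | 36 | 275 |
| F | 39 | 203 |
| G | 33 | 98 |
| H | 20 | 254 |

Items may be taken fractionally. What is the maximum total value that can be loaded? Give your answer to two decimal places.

1060.80

Order: C (172/8=21.50) > H (254/20=12.70) > E (275/36=7.64) > F (203/39=5.21) > B (196/40=4.90) > G (98/33=2.97) > D (40/31=1.29) > A (38/37=1.03)
Fill: take C (8 @ 172) → take H (20 @ 254) → take E (36 @ 275) → take F (39 @ 203) → take 32/40 of B → 156.80; 135/135 used.
Total value = 1060.80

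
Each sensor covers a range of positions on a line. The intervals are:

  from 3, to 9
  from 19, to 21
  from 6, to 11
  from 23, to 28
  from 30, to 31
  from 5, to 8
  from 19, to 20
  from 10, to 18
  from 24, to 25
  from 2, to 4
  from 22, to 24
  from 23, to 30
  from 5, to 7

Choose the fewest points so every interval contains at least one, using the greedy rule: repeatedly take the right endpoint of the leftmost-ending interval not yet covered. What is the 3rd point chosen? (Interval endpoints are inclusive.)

18

Sort by right endpoint; whenever an interval is uncovered, place a point at its right end.
By right end: [2,4]  [5,7]  [5,8]  [3,9]  [6,11]  [10,18]  [19,20]  [19,21]  [22,24]  [24,25]  [23,28]  [23,30]  [30,31]
[2,4] uncovered → point at 4; [5,7] uncovered → point at 7; [10,18] uncovered → point at 18; [19,20] uncovered → point at 20; [22,24] uncovered → point at 24; [30,31] uncovered → point at 31.
Points: 4, 7, 18, 20, 24, 31 (6 total).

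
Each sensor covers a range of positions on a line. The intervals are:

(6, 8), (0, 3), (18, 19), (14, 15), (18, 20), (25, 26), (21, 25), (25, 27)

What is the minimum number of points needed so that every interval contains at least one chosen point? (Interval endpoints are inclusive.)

5

Sort by right endpoint; whenever an interval is uncovered, place a point at its right end.
Sorted: [0,3] [6,8] [14,15] [18,19] [18,20] [21,25] [25,26] [25,27]
{[0,3]} hit by 3; {[6,8]} hit by 8; {[14,15]} hit by 15; {[18,19],[18,20]} hit by 19; {[21,25],[25,26],[25,27]} hit by 25.
Points: 3, 8, 15, 19, 25 (5 total).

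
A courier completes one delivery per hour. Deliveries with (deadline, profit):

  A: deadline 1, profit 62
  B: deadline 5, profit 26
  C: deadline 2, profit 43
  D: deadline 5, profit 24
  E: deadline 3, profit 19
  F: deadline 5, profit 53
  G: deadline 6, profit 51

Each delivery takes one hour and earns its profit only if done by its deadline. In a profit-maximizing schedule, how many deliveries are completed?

6

Take jobs in profit order; each goes to the latest open slot no later than its deadline.
Profit order: A=62 F=53 G=51 C=43 B=26 D=24 E=19
Assign: A→slot 1, F→slot 5, G→slot 6, C→slot 2, B→slot 4, D→slot 3, E skipped.
Slots: [1:A] [2:C] [3:D] [4:B] [5:F] [6:G]
6 of 7 scheduled.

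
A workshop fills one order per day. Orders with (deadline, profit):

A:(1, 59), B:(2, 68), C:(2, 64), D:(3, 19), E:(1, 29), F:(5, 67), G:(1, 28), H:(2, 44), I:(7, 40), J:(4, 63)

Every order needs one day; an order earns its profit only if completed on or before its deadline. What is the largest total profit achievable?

321

Take jobs in profit order; each goes to the latest open slot no later than its deadline.
By profit: B(d2,68), F(d5,67), C(d2,64), J(d4,63), A(d1,59), H(d2,44), I(d7,40), E(d1,29), G(d1,28), D(d3,19)
B→slot 2; F→slot 5; C→slot 1; J→slot 4; A skipped; H skipped; I→slot 7; E skipped; G skipped; D→slot 3.
Profit = 64 + 68 + 19 + 63 + 67 + 40 = 321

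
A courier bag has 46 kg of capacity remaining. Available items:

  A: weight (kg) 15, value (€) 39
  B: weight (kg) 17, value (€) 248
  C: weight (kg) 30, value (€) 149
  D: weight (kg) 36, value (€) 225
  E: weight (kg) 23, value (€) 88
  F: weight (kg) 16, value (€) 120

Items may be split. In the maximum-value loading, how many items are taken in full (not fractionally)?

Order: B (248/17=14.59) > F (120/16=7.50) > D (225/36=6.25) > C (149/30=4.97) > E (88/23=3.83) > A (39/15=2.60)
Fill: take B (17 @ 248) → take F (16 @ 120) → take 13/36 of D → 81.25; 46/46 used.
2 item(s) taken whole; one partial (take 13/36 of D).

2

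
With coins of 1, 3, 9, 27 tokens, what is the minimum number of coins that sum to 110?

6

Use the largest denomination that fits, subtract, and repeat.
110 = 4×27 + 2×1
Total coins = 4 + 2 = 6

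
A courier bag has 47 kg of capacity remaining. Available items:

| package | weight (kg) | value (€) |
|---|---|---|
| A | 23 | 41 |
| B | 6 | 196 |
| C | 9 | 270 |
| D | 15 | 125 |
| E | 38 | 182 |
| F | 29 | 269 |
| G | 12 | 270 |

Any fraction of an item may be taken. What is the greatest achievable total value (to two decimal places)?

Greedy by value/weight ratio, highest first.
Order: B (196/6=32.67) > C (270/9=30.00) > G (270/12=22.50) > F (269/29=9.28) > D (125/15=8.33) > E (182/38=4.79) > A (41/23=1.78)
Fill: take B (6 @ 196) → take C (9 @ 270) → take G (12 @ 270) → take 20/29 of F → 185.52; 47/47 used.
Total value = 921.52

921.52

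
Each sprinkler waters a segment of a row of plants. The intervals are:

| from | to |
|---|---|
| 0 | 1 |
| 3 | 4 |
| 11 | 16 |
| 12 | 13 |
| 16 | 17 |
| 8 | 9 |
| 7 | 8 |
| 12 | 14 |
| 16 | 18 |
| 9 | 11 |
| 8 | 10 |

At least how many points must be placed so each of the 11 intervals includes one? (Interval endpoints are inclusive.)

Sort by right endpoint; whenever an interval is uncovered, place a point at its right end.
Sorted: [0,1] [3,4] [7,8] [8,9] [8,10] [9,11] [12,13] [12,14] [11,16] [16,17] [16,18]
{[0,1]} hit by 1; {[3,4]} hit by 4; {[7,8],[8,9],[8,10]} hit by 8; {[9,11]} hit by 11; {[12,13],[12,14],[11,16]} hit by 13; {[16,17],[16,18]} hit by 17.
Points: 1, 4, 8, 11, 13, 17 (6 total).

6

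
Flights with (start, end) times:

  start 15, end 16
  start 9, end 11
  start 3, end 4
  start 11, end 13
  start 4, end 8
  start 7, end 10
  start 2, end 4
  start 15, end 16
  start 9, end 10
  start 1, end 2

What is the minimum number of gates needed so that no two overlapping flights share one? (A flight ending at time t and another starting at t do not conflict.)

3

The answer is the maximum number of intervals overlapping at any instant.
Events (time:±→running): 1:+→1 2:-→0 2:+→1 3:+→2 4:-→1 4:-→0 4:+→1 7:+→2 8:-→1 9:+→2 9:+→3 … peak 3.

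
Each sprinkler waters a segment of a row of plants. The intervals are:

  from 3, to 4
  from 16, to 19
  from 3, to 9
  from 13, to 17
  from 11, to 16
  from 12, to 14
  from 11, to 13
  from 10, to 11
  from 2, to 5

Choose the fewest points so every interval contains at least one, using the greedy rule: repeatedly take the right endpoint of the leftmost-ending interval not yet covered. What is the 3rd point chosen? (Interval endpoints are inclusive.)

14

Process intervals by earliest right end; each time one isn't hit yet, stab at its right endpoint.
By right end: [3,4]  [2,5]  [3,9]  [10,11]  [11,13]  [12,14]  [11,16]  [13,17]  [16,19]
[3,4] uncovered → point at 4; [10,11] uncovered → point at 11; [12,14] uncovered → point at 14; [16,19] uncovered → point at 19.
Points: 4, 11, 14, 19 (4 total).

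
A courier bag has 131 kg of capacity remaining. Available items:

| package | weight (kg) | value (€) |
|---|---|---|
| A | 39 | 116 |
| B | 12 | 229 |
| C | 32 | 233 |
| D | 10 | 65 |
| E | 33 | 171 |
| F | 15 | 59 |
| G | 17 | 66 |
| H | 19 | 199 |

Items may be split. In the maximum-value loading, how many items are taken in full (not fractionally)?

6

Greedy by value/weight ratio, highest first.
Order: B (229/12=19.08) > H (199/19=10.47) > C (233/32=7.28) > D (65/10=6.50) > E (171/33=5.18) > F (59/15=3.93) > G (66/17=3.88) > A (116/39=2.97)
Fill: take B (12 @ 229) → take H (19 @ 199) → take C (32 @ 233) → take D (10 @ 65) → take E (33 @ 171) → take F (15 @ 59) → take 10/17 of G → 38.82; 131/131 used.
6 item(s) taken whole; one partial (take 10/17 of G).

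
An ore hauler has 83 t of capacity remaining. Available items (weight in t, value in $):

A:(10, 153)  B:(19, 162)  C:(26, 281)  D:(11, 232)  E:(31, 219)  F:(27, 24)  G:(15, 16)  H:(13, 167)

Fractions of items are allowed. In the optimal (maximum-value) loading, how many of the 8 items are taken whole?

Greedy by value/weight ratio, highest first.
Ratios (sorted): D 21.09, A 15.30, H 12.85, C 10.81, B 8.53, E 7.06, G 1.07, F 0.89
take D (11 @ 232); take A (10 @ 153); take H (13 @ 167); take C (26 @ 281); take B (19 @ 162); take 4/31 of E → 28.26. Capacity used 83/83.
5 item(s) taken whole; one partial (take 4/31 of E).

5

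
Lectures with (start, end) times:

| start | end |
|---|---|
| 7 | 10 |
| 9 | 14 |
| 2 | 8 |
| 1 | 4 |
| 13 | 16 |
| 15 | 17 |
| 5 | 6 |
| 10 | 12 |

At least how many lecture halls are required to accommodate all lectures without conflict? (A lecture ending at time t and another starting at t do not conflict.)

2

Count concurrent intervals with a sweep; the peak is the room count.
starts: [1, 2, 5, 7, 9, 10, 13, 15]
ends:   [4, 6, 8, 10, 12, 14, 16, 17]
s1→1 s2→2  — peak 2.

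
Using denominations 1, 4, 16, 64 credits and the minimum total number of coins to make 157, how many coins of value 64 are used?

2

Use the largest denomination that fits, subtract, and repeat.
157 = 2×64 + 1×16 + 3×4 + 1×1
Count of 64: 2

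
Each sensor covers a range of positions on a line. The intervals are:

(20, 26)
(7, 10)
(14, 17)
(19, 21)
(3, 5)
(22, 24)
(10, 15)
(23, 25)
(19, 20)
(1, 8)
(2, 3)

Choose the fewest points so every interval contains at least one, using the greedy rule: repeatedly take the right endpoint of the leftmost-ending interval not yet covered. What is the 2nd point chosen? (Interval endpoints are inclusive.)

Sort by right endpoint; whenever an interval is uncovered, place a point at its right end.
By right end: [2,3]  [3,5]  [1,8]  [7,10]  [10,15]  [14,17]  [19,20]  [19,21]  [22,24]  [23,25]  [20,26]
[2,3] uncovered → point at 3; [7,10] uncovered → point at 10; [14,17] uncovered → point at 17; [19,20] uncovered → point at 20; [22,24] uncovered → point at 24.
Points: 3, 10, 17, 20, 24 (5 total).

10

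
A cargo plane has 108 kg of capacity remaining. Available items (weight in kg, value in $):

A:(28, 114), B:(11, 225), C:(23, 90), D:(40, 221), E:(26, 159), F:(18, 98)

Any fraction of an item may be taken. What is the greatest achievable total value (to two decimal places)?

755.93

Order: B (225/11=20.45) > E (159/26=6.12) > D (221/40=5.53) > F (98/18=5.44) > A (114/28=4.07) > C (90/23=3.91)
Fill: take B (11 @ 225) → take E (26 @ 159) → take D (40 @ 221) → take F (18 @ 98) → take 13/28 of A → 52.93; 108/108 used.
Total value = 755.93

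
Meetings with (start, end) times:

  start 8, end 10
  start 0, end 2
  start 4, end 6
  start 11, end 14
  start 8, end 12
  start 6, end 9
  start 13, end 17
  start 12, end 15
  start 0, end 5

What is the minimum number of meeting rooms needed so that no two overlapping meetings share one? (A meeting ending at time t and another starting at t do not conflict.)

Events (time:±→running): 0:+→1 0:+→2 2:-→1 4:+→2 5:-→1 6:-→0 6:+→1 8:+→2 8:+→3 … peak 3.

3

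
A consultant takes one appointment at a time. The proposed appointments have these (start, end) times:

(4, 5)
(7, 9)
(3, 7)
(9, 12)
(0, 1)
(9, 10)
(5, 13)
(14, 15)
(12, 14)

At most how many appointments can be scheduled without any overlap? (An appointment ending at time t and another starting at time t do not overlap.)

Sorted by end: (0,1)  (4,5)  (3,7)  (7,9)  (9,10)  (9,12)  (5,13)  (12,14)  (14,15)
take (0,1); take (4,5); take (7,9); take (9,10); skip (5,13); take (12,14); take (14,15).
Selected 6 appointments.

6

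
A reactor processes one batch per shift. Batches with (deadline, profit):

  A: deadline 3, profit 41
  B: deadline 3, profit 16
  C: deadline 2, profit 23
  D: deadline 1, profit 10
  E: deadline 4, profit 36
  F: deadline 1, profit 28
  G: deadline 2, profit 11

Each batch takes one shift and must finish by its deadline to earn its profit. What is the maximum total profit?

128

Profit order: A=41 E=36 F=28 C=23 B=16 G=11 D=10
Assign: A→slot 3, E→slot 4, F→slot 1, C→slot 2, B skipped, G skipped, D skipped.
Slots: [1:F] [2:C] [3:A] [4:E]
Profit = 28 + 23 + 41 + 36 = 128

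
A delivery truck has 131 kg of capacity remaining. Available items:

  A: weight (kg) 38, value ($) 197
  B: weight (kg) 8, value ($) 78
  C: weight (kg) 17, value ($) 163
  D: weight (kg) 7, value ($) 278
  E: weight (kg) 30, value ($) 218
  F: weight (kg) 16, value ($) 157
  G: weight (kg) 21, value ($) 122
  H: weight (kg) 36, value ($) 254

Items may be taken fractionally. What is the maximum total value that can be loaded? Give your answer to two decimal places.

Sort by value per unit weight and fill in that order.
Order: D (278/7=39.71) > F (157/16=9.81) > B (78/8=9.75) > C (163/17=9.59) > E (218/30=7.27) > H (254/36=7.06) > G (122/21=5.81) > A (197/38=5.18)
Fill: take D (7 @ 278) → take F (16 @ 157) → take B (8 @ 78) → take C (17 @ 163) → take E (30 @ 218) → take H (36 @ 254) → take 17/21 of G → 98.76; 131/131 used.
Total value = 1246.76

1246.76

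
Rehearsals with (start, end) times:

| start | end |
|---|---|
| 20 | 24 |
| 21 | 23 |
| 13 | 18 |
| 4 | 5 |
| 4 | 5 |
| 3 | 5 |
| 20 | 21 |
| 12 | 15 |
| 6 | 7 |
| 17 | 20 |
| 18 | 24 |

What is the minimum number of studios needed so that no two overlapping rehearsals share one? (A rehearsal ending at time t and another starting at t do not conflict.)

Count concurrent intervals with a sweep; the peak is the room count.
starts: [3, 4, 4, 6, 12, 13, 17, 18, 20, 20, 21]
ends:   [5, 5, 5, 7, 15, 18, 20, 21, 23, 24, 24]
s3→1 s4→2 s4→3  — peak 3.

3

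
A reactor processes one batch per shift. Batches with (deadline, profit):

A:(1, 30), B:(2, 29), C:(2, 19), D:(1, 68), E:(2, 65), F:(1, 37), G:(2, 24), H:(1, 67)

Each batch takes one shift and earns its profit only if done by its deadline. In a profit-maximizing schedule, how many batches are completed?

2

Profit order: D=68 H=67 E=65 F=37 A=30 B=29 G=24 C=19
Assign: D→slot 1, H skipped, E→slot 2, F skipped, A skipped, B skipped, G skipped, C skipped.
Slots: [1:D] [2:E]
2 of 8 scheduled.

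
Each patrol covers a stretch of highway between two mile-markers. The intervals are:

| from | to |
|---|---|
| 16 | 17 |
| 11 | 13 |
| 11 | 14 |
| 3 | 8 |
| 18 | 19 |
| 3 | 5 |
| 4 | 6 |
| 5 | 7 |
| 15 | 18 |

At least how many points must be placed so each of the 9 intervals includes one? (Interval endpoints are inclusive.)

4

Process intervals by earliest right end; each time one isn't hit yet, stab at its right endpoint.
By right end: [3,5]  [4,6]  [5,7]  [3,8]  [11,13]  [11,14]  [16,17]  [15,18]  [18,19]
[3,5] uncovered → point at 5; [11,13] uncovered → point at 13; [16,17] uncovered → point at 17; [18,19] uncovered → point at 19.
Points: 5, 13, 17, 19 (4 total).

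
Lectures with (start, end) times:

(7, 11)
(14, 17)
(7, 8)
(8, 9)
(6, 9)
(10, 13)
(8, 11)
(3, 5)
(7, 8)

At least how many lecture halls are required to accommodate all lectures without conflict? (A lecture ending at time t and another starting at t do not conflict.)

Events (time:±→running): 3:+→1 5:-→0 6:+→1 7:+→2 7:+→3 7:+→4 … peak 4.

4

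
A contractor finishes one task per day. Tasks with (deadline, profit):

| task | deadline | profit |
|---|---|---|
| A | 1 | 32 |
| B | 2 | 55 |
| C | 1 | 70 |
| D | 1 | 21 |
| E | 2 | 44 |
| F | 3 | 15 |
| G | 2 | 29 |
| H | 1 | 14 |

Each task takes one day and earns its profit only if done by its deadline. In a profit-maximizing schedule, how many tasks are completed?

3

Take jobs in profit order; each goes to the latest open slot no later than its deadline.
By profit: C(d1,70), B(d2,55), E(d2,44), A(d1,32), G(d2,29), D(d1,21), F(d3,15), H(d1,14)
C→slot 1; B→slot 2; E skipped; A skipped; G skipped; D skipped; F→slot 3; H skipped.
3 of 8 scheduled.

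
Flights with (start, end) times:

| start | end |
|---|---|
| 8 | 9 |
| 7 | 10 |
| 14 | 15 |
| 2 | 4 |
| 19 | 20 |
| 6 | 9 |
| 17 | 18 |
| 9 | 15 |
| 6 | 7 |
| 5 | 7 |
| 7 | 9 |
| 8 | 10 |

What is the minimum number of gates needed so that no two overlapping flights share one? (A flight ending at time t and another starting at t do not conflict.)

5

Count concurrent intervals with a sweep; the peak is the room count.
starts: [2, 5, 6, 6, 7, 7, 8, 8, 9, 14, 17, 19]
ends:   [4, 7, 7, 9, 9, 9, 10, 10, 15, 15, 18, 20]
s2→1 e4→0 s5→1 s6→2 s6→3 e7→2 e7→1 s7→2 s7→3 s8→4 s8→5  — peak 5.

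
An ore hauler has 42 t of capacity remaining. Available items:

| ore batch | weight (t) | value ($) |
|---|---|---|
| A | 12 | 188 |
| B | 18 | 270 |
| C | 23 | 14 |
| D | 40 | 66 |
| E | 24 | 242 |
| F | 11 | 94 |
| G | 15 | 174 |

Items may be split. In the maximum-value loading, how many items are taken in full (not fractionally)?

2

Order: A (188/12=15.67) > B (270/18=15.00) > G (174/15=11.60) > E (242/24=10.08) > F (94/11=8.55) > D (66/40=1.65) > C (14/23=0.61)
Fill: take A (12 @ 188) → take B (18 @ 270) → take 12/15 of G → 139.20; 42/42 used.
2 item(s) taken whole; one partial (take 12/15 of G).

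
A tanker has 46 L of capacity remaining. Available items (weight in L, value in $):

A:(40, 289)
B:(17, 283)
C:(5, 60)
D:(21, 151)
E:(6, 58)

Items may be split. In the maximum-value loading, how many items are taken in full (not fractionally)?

Order: B (283/17=16.65) > C (60/5=12.00) > E (58/6=9.67) > A (289/40=7.22) > D (151/21=7.19)
Fill: take B (17 @ 283) → take C (5 @ 60) → take E (6 @ 58) → take 18/40 of A → 130.05; 46/46 used.
3 item(s) taken whole; one partial (take 18/40 of A).

3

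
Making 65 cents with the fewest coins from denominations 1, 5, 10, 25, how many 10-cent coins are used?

65 = 2×25 + 1×10 + 1×5
Count of 10: 1

1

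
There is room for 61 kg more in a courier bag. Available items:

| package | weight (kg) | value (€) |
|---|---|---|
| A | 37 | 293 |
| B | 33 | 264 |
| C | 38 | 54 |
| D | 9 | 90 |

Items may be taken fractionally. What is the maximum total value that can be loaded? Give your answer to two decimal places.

504.46

Order: D (90/9=10.00) > B (264/33=8.00) > A (293/37=7.92) > C (54/38=1.42)
Fill: take D (9 @ 90) → take B (33 @ 264) → take 19/37 of A → 150.46; 61/61 used.
Total value = 504.46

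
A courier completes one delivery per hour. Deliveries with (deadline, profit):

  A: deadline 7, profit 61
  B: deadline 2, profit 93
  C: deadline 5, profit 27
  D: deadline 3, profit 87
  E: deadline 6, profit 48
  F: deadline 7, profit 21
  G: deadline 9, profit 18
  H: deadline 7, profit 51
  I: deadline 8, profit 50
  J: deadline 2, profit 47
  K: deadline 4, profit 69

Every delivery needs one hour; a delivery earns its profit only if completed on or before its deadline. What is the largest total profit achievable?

524

Take jobs in profit order; each goes to the latest open slot no later than its deadline.
By profit: B(d2,93), D(d3,87), K(d4,69), A(d7,61), H(d7,51), I(d8,50), E(d6,48), J(d2,47), C(d5,27), F(d7,21), G(d9,18)
B→slot 2; D→slot 3; K→slot 4; A→slot 7; H→slot 6; I→slot 8; E→slot 5; J→slot 1; C skipped; F skipped; G→slot 9.
Profit = 47 + 93 + 87 + 69 + 48 + 51 + 61 + 50 + 18 = 524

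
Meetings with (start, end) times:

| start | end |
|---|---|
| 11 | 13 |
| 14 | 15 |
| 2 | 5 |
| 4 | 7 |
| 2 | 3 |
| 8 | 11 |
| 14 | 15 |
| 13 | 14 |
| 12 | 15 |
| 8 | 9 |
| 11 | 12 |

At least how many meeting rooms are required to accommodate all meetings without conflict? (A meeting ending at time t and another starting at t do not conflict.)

The answer is the maximum number of intervals overlapping at any instant.
Events (time:±→running): 2:+→1 2:+→2 3:-→1 4:+→2 5:-→1 7:-→0 8:+→1 8:+→2 9:-→1 11:-→0 11:+→1 11:+→2 12:-→1 12:+→2 13:-→1 13:+→2 14:-→1 14:+→2 14:+→3 … peak 3.

3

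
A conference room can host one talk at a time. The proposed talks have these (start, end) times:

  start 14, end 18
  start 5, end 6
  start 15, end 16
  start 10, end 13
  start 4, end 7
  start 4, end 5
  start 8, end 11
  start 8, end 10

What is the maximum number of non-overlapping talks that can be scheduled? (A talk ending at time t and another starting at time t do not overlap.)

Sort by end time and greedily take each interval whose start is ≥ the last chosen end.
Sorted by end: (4,5)  (5,6)  (4,7)  (8,10)  (8,11)  (10,13)  (15,16)  (14,18)
take (4,5); take (5,6); take (8,10); skip (8,11); take (10,13); take (15,16).
Selected 5 talks.

5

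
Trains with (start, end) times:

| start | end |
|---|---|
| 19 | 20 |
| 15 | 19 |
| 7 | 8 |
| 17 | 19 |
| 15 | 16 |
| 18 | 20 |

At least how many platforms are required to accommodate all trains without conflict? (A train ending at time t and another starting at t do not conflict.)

3

The answer is the maximum number of intervals overlapping at any instant.
Events (time:±→running): 7:+→1 8:-→0 15:+→1 15:+→2 16:-→1 17:+→2 18:+→3 … peak 3.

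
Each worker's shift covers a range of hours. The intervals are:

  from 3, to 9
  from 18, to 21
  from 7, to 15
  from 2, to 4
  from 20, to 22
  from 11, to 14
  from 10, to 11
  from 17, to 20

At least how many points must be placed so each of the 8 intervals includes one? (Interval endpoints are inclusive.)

3

Process intervals by earliest right end; each time one isn't hit yet, stab at its right endpoint.
Sorted: [2,4] [3,9] [10,11] [11,14] [7,15] [17,20] [18,21] [20,22]
{[2,4],[3,9]} hit by 4; {[10,11],[11,14],[7,15]} hit by 11; {[17,20],[18,21],[20,22]} hit by 20.
Points: 4, 11, 20 (3 total).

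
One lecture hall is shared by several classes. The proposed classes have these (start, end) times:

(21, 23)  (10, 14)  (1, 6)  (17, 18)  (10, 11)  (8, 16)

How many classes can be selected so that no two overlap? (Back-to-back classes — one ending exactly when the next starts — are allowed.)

By end time: (1,6), (10,11), (10,14), (8,16), (17,18), (21,23).
Pick (1,6); next start ≥ 6 → (10,11); next start ≥ 11 → (17,18); next start ≥ 18 → (21,23).
Selected 4 classes.

4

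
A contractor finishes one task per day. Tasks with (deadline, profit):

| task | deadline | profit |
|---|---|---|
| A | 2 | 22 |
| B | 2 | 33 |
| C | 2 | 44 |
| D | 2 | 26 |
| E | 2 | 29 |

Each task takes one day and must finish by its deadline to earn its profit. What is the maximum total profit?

77

By profit: C(d2,44), B(d2,33), E(d2,29), D(d2,26), A(d2,22)
C→slot 2; B→slot 1; E skipped; D skipped; A skipped.
Profit = 33 + 44 = 77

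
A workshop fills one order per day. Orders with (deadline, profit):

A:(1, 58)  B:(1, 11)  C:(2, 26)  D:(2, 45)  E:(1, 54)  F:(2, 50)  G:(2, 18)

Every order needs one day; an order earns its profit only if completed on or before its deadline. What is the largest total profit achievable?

108

Sort by profit descending; place each in the latest free slot ≤ its deadline.
By profit: A(d1,58), E(d1,54), F(d2,50), D(d2,45), C(d2,26), G(d2,18), B(d1,11)
A→slot 1; E skipped; F→slot 2; D skipped; C skipped; G skipped; B skipped.
Profit = 58 + 50 = 108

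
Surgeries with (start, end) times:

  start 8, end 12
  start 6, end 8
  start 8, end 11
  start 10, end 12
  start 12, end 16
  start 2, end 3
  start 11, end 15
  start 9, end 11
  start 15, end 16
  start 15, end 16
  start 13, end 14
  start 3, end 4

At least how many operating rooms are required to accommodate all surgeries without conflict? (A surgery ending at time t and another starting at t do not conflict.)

Events (time:±→running): 2:+→1 3:-→0 3:+→1 4:-→0 6:+→1 8:-→0 8:+→1 8:+→2 9:+→3 10:+→4 … peak 4.

4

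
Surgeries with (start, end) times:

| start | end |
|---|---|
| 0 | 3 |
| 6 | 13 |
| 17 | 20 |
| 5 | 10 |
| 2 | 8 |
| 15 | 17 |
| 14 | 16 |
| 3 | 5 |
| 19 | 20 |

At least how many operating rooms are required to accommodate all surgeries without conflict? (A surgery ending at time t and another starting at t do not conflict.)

starts: [0, 2, 3, 5, 6, 14, 15, 17, 19]
ends:   [3, 5, 8, 10, 13, 16, 17, 20, 20]
s0→1 s2→2 e3→1 s3→2 e5→1 s5→2 s6→3  — peak 3.

3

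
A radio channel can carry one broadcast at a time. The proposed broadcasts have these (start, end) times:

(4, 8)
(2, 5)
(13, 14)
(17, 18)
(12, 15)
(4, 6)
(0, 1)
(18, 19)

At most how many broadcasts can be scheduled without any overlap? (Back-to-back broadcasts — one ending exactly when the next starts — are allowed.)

5

By end time: (0,1), (2,5), (4,6), (4,8), (13,14), (12,15), (17,18), (18,19).
Pick (0,1); next start ≥ 1 → (2,5); next start ≥ 5 → (13,14); next start ≥ 14 → (17,18); next start ≥ 18 → (18,19).
Selected 5 broadcasts.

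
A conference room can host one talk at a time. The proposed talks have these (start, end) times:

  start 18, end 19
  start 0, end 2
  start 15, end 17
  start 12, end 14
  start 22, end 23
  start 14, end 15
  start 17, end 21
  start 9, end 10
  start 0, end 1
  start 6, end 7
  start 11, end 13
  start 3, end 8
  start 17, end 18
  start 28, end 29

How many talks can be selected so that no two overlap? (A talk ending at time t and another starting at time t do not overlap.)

Sort by end time and greedily take each interval whose start is ≥ the last chosen end.
By end time: (0,1), (0,2), (6,7), (3,8), (9,10), (11,13), (12,14), (14,15), (15,17), (17,18), (18,19), (17,21), (22,23), (28,29).
Pick (0,1); next start ≥ 1 → (6,7); next start ≥ 7 → (9,10); next start ≥ 10 → (11,13); next start ≥ 13 → (14,15); next start ≥ 15 → (15,17); next start ≥ 17 → (17,18); next start ≥ 18 → (18,19); next start ≥ 19 → (22,23); next start ≥ 23 → (28,29).
Selected 10 talks.

10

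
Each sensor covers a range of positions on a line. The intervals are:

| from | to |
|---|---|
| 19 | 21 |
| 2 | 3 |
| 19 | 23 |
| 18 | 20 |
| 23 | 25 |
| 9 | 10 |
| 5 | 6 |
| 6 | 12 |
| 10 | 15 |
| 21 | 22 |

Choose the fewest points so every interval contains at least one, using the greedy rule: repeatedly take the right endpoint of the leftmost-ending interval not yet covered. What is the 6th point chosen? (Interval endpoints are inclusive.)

25

By right end: [2,3]  [5,6]  [9,10]  [6,12]  [10,15]  [18,20]  [19,21]  [21,22]  [19,23]  [23,25]
[2,3] uncovered → point at 3; [5,6] uncovered → point at 6; [9,10] uncovered → point at 10; [18,20] uncovered → point at 20; [21,22] uncovered → point at 22; [23,25] uncovered → point at 25.
Points: 3, 6, 10, 20, 22, 25 (6 total).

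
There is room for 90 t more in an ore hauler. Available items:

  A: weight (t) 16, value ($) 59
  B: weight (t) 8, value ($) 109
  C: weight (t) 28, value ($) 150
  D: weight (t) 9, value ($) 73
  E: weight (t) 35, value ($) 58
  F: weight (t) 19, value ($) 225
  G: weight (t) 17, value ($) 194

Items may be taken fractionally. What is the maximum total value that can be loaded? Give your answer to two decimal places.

Order: B (109/8=13.62) > F (225/19=11.84) > G (194/17=11.41) > D (73/9=8.11) > C (150/28=5.36) > A (59/16=3.69) > E (58/35=1.66)
Fill: take B (8 @ 109) → take F (19 @ 225) → take G (17 @ 194) → take D (9 @ 73) → take C (28 @ 150) → take 9/16 of A → 33.19; 90/90 used.
Total value = 784.19

784.19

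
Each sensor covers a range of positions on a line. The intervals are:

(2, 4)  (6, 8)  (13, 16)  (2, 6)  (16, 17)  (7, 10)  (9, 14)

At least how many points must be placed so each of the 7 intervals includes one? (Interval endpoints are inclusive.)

4

Process intervals by earliest right end; each time one isn't hit yet, stab at its right endpoint.
By right end: [2,4]  [2,6]  [6,8]  [7,10]  [9,14]  [13,16]  [16,17]
[2,4] uncovered → point at 4; [6,8] uncovered → point at 8; [9,14] uncovered → point at 14; [16,17] uncovered → point at 17.
Points: 4, 8, 14, 17 (4 total).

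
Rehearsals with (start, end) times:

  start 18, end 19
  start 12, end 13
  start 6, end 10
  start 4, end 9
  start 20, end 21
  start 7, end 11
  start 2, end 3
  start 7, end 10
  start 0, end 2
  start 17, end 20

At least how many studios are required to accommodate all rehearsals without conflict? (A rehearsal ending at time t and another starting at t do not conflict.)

Events (time:±→running): 0:+→1 2:-→0 2:+→1 3:-→0 4:+→1 6:+→2 7:+→3 7:+→4 … peak 4.

4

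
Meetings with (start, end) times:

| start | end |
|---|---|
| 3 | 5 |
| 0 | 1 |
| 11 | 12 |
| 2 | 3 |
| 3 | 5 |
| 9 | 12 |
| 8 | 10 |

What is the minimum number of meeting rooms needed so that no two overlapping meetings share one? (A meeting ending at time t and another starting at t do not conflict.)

The answer is the maximum number of intervals overlapping at any instant.
Events (time:±→running): 0:+→1 1:-→0 2:+→1 3:-→0 3:+→1 3:+→2 … peak 2.

2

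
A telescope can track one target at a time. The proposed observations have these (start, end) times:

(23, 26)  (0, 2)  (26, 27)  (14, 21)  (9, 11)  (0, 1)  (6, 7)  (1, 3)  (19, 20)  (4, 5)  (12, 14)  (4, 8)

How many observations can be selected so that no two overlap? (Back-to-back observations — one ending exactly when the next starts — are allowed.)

9

Greedy by earliest finish: after sorting by end time, pick each interval compatible with the last pick.
By end time: (0,1), (0,2), (1,3), (4,5), (6,7), (4,8), (9,11), (12,14), (19,20), (14,21), (23,26), (26,27).
Pick (0,1); next start ≥ 1 → (1,3); next start ≥ 3 → (4,5); next start ≥ 5 → (6,7); next start ≥ 7 → (9,11); next start ≥ 11 → (12,14); next start ≥ 14 → (19,20); next start ≥ 20 → (23,26); next start ≥ 26 → (26,27).
Selected 9 observations.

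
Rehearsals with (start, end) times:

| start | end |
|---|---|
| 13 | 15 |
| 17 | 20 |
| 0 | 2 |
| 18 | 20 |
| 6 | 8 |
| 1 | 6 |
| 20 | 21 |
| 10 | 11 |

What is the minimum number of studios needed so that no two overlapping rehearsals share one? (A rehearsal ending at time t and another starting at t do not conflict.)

2

The answer is the maximum number of intervals overlapping at any instant.
Events (time:±→running): 0:+→1 1:+→2 … peak 2.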